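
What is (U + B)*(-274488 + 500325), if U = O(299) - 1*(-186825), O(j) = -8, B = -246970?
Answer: -13584773061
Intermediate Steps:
U = 186817 (U = -8 - 1*(-186825) = -8 + 186825 = 186817)
(U + B)*(-274488 + 500325) = (186817 - 246970)*(-274488 + 500325) = -60153*225837 = -13584773061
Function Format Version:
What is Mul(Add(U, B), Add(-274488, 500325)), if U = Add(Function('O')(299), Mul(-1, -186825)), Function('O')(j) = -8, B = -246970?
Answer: -13584773061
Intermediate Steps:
U = 186817 (U = Add(-8, Mul(-1, -186825)) = Add(-8, 186825) = 186817)
Mul(Add(U, B), Add(-274488, 500325)) = Mul(Add(186817, -246970), Add(-274488, 500325)) = Mul(-60153, 225837) = -13584773061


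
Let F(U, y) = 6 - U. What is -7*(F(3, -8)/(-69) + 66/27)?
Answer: -3479/207 ≈ -16.807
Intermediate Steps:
-7*(F(3, -8)/(-69) + 66/27) = -7*((6 - 1*3)/(-69) + 66/27) = -7*((6 - 3)*(-1/69) + 66*(1/27)) = -7*(3*(-1/69) + 22/9) = -7*(-1/23 + 22/9) = -7*497/207 = -3479/207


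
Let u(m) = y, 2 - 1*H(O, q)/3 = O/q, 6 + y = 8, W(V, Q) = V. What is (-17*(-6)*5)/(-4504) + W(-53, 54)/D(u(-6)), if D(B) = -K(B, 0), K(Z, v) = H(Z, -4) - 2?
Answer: 235907/24772 ≈ 9.5231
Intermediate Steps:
y = 2 (y = -6 + 8 = 2)
H(O, q) = 6 - 3*O/q
K(Z, v) = 4 + 3*Z/4 (K(Z, v) = (6 - 3*Z/(-4)) - 2 = (6 - 3*Z*(-1/4)) - 2 = (6 + 3*Z/4) - 2 = 4 + 3*Z/4)
u(m) = 2
D(B) = -4 - 3*B/4 (D(B) = -(4 + 3*B/4) = -4 - 3*B/4)
(-17*(-6)*5)/(-4504) + W(-53, 54)/D(u(-6)) = (-17*(-6)*5)/(-4504) - 53/(-4 - 3/4*2) = (102*5)*(-1/4504) - 53/(-4 - 3/2) = 510*(-1/4504) - 53/(-11/2) = -255/2252 - 53*(-2/11) = -255/2252 + 106/11 = 235907/24772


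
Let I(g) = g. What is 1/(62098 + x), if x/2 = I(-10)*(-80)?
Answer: 1/63698 ≈ 1.5699e-5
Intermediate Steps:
x = 1600 (x = 2*(-10*(-80)) = 2*800 = 1600)
1/(62098 + x) = 1/(62098 + 1600) = 1/63698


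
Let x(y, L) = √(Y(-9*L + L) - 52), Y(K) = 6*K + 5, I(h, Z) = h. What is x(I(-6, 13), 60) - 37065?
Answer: -37065 + I*√2927 ≈ -37065.0 + 54.102*I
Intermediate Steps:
Y(K) = 5 + 6*K
x(y, L) = √(-47 - 48*L) (x(y, L) = √((5 + 6*(-9*L + L)) - 52) = √((5 + 6*(-8*L)) - 52) = √((5 - 48*L) - 52) = √(-47 - 48*L))
x(I(-6, 13), 60) - 37065 = √(-47 - 48*60) - 37065 = √(-47 - 2880) - 37065 = √(-2927) - 37065 = I*√2927 - 37065 = -37065 + I*√2927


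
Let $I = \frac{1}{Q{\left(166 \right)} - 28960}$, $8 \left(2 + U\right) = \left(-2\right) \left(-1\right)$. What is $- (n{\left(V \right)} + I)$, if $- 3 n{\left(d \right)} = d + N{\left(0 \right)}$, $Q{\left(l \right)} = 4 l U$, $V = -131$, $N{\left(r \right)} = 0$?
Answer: $- \frac{3945979}{90366} \approx -43.667$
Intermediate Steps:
$U = - \frac{7}{4}$ ($U = -2 + \frac{\left(-2\right) \left(-1\right)}{8} = -2 + \frac{1}{8} \cdot 2 = -2 + \frac{1}{4} = - \frac{7}{4} \approx -1.75$)
$Q{\left(l \right)} = - 7 l$ ($Q{\left(l \right)} = 4 l \left(- \frac{7}{4}\right) = - 7 l$)
$n{\left(d \right)} = - \frac{d}{3}$ ($n{\left(d \right)} = - \frac{d + 0}{3} = - \frac{d}{3}$)
$I = - \frac{1}{30122}$ ($I = \frac{1}{\left(-7\right) 166 - 28960} = \frac{1}{-1162 - 28960} = \frac{1}{-30122} = - \frac{1}{30122} \approx -3.3198 \cdot 10^{-5}$)
$- (n{\left(V \right)} + I) = - (\left(- \frac{1}{3}\right) \left(-131\right) - \frac{1}{30122}) = - (\frac{131}{3} - \frac{1}{30122}) = \left(-1\right) \frac{3945979}{90366} = - \frac{3945979}{90366}$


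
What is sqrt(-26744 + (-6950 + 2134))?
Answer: 2*I*sqrt(7890) ≈ 177.65*I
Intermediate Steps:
sqrt(-26744 + (-6950 + 2134)) = sqrt(-26744 - 4816) = sqrt(-31560) = 2*I*sqrt(7890)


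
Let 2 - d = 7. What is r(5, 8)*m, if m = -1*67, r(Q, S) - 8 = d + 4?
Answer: -469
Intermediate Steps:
d = -5 (d = 2 - 1*7 = 2 - 7 = -5)
r(Q, S) = 7 (r(Q, S) = 8 + (-5 + 4) = 8 - 1 = 7)
m = -67
r(5, 8)*m = 7*(-67) = -469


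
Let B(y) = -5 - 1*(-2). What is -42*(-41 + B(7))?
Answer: 1848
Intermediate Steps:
B(y) = -3 (B(y) = -5 + 2 = -3)
-42*(-41 + B(7)) = -42*(-41 - 3) = -42*(-44) = 1848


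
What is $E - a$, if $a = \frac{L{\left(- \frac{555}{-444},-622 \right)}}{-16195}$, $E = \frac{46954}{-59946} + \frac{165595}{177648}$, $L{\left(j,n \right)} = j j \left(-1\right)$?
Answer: $\frac{142556148357}{958140017192} \approx 0.14878$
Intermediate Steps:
$L{\left(j,n \right)} = - j^{2}$ ($L{\left(j,n \right)} = j^{2} \left(-1\right) = - j^{2}$)
$E = \frac{88081871}{591627056}$ ($E = 46954 \left(- \frac{1}{59946}\right) + 165595 \cdot \frac{1}{177648} = - \frac{23477}{29973} + \frac{165595}{177648} = \frac{88081871}{591627056} \approx 0.14888$)
$a = \frac{5}{51824}$ ($a = \frac{\left(-1\right) \left(- \frac{555}{-444}\right)^{2}}{-16195} = - \left(\left(-555\right) \left(- \frac{1}{444}\right)\right)^{2} \left(- \frac{1}{16195}\right) = - \left(\frac{5}{4}\right)^{2} \left(- \frac{1}{16195}\right) = \left(-1\right) \frac{25}{16} \left(- \frac{1}{16195}\right) = \left(- \frac{25}{16}\right) \left(- \frac{1}{16195}\right) = \frac{5}{51824} \approx 9.648 \cdot 10^{-5}$)
$E - a = \frac{88081871}{591627056} - \frac{5}{51824} = \frac{142556148357}{958140017192}$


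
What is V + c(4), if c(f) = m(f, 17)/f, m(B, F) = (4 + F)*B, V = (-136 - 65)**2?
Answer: 40422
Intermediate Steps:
V = 40401 (V = (-201)**2 = 40401)
m(B, F) = B*(4 + F)
c(f) = 21 (c(f) = (f*(4 + 17))/f = (f*21)/f = (21*f)/f = 21)
V + c(4) = 40401 + 21 = 40422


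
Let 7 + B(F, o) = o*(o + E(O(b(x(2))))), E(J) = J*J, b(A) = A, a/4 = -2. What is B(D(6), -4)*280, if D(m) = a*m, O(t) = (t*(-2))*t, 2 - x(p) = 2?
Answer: 2520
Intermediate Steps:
a = -8 (a = 4*(-2) = -8)
x(p) = 0 (x(p) = 2 - 1*2 = 2 - 2 = 0)
O(t) = -2*t**2 (O(t) = (-2*t)*t = -2*t**2)
E(J) = J**2
D(m) = -8*m
B(F, o) = -7 + o**2 (B(F, o) = -7 + o*(o + (-2*0**2)**2) = -7 + o*(o + (-2*0)**2) = -7 + o*(o + 0**2) = -7 + o*(o + 0) = -7 + o*o = -7 + o**2)
B(D(6), -4)*280 = (-7 + (-4)**2)*280 = (-7 + 16)*280 = 9*280 = 2520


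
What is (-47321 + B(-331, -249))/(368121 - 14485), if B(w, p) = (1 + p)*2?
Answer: -47817/353636 ≈ -0.13522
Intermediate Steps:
B(w, p) = 2 + 2*p
(-47321 + B(-331, -249))/(368121 - 14485) = (-47321 + (2 + 2*(-249)))/(368121 - 14485) = (-47321 + (2 - 498))/353636 = (-47321 - 496)*(1/353636) = -47817*1/353636 = -47817/353636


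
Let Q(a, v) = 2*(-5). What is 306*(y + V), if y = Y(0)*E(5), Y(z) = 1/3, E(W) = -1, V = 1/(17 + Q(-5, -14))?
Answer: -408/7 ≈ -58.286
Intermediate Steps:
Q(a, v) = -10
V = ⅐ (V = 1/(17 - 10) = 1/7 = ⅐ ≈ 0.14286)
Y(z) = ⅓
y = -⅓ (y = (⅓)*(-1) = -⅓ ≈ -0.33333)
306*(y + V) = 306*(-⅓ + ⅐) = 306*(-4/21) = -408/7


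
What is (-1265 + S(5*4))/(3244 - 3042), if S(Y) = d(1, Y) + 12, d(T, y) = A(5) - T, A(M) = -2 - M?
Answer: -1261/202 ≈ -6.2426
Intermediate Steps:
d(T, y) = -7 - T (d(T, y) = (-2 - 1*5) - T = (-2 - 5) - T = -7 - T)
S(Y) = 4 (S(Y) = (-7 - 1*1) + 12 = (-7 - 1) + 12 = -8 + 12 = 4)
(-1265 + S(5*4))/(3244 - 3042) = (-1265 + 4)/(3244 - 3042) = -1261/202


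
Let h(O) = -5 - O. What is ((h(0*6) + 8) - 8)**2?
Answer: 25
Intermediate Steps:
((h(0*6) + 8) - 8)**2 = (((-5 - 0*6) + 8) - 8)**2 = (((-5 - 1*0) + 8) - 8)**2 = (((-5 + 0) + 8) - 8)**2 = ((-5 + 8) - 8)**2 = (3 - 8)**2 = (-5)**2 = 25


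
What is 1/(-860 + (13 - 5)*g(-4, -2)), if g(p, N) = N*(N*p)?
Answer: -1/988 ≈ -0.0010121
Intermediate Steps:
g(p, N) = p*N²
1/(-860 + (13 - 5)*g(-4, -2)) = 1/(-860 + (13 - 5)*(-4*(-2)²)) = 1/(-860 + 8*(-4*4)) = 1/(-860 + 8*(-16)) = 1/(-860 - 128) = 1/(-988) = -1/988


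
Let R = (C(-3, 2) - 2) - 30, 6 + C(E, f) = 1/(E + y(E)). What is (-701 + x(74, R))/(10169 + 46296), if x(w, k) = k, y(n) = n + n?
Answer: -6652/508185 ≈ -0.013090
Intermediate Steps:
y(n) = 2*n
C(E, f) = -6 + 1/(3*E) (C(E, f) = -6 + 1/(E + 2*E) = -6 + 1/(3*E))
R = -343/9 (R = ((-6 + (⅓)/(-3)) - 2) - 30 = ((-6 + (⅓)*(-⅓)) - 2) - 30 = ((-6 - ⅑) - 2) - 30 = (-55/9 - 2) - 30 = -73/9 - 30 = -343/9 ≈ -38.111)
(-701 + x(74, R))/(10169 + 46296) = (-701 - 343/9)/(10169 + 46296) = -6652/9/56465 = -6652/9*1/56465 = -6652/508185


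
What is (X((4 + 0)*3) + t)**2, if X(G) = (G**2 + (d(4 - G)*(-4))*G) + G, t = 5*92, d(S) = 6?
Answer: 107584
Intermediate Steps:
t = 460
X(G) = G**2 - 23*G (X(G) = (G**2 + (6*(-4))*G) + G = (G**2 - 24*G) + G = G**2 - 23*G)
(X((4 + 0)*3) + t)**2 = (((4 + 0)*3)*(-23 + (4 + 0)*3) + 460)**2 = ((4*3)*(-23 + 4*3) + 460)**2 = (12*(-23 + 12) + 460)**2 = (12*(-11) + 460)**2 = (-132 + 460)**2 = 328**2 = 107584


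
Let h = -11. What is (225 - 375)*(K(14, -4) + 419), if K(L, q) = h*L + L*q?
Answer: -31350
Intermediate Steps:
K(L, q) = -11*L + L*q
(225 - 375)*(K(14, -4) + 419) = (225 - 375)*(14*(-11 - 4) + 419) = -150*(14*(-15) + 419) = -150*(-210 + 419) = -150*209 = -31350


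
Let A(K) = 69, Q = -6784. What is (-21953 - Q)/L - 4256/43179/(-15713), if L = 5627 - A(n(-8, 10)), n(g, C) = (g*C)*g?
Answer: -77381296655/28352972202 ≈ -2.7292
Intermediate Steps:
n(g, C) = C*g**2 (n(g, C) = (C*g)*g = C*g**2)
L = 5558 (L = 5627 - 1*69 = 5627 - 69 = 5558)
(-21953 - Q)/L - 4256/43179/(-15713) = (-21953 - 1*(-6784))/5558 - 4256/43179/(-15713) = (-21953 + 6784)*(1/5558) - 4256*1/43179*(-1/15713) = -15169*1/5558 - 4256/43179*(-1/15713) = -2167/794 + 224/35709033 = -77381296655/28352972202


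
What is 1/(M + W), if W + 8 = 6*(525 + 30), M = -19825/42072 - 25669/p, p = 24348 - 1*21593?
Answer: 6100440/20205947783 ≈ 0.00030191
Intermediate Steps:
p = 2755 (p = 24348 - 21593 = 2755)
M = -59713897/6100440 (M = -19825/42072 - 25669/2755 = -19825*1/42072 - 25669*1/2755 = -19825/42072 - 1351/145 = -59713897/6100440 ≈ -9.7885)
W = 3322 (W = -8 + 6*(525 + 30) = -8 + 6*555 = -8 + 3330 = 3322)
1/(M + W) = 1/(-59713897/6100440 + 3322) = 1/(20205947783/6100440) = 6100440/20205947783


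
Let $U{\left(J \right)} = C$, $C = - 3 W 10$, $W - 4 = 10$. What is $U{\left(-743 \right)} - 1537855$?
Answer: $-1538275$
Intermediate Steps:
$W = 14$ ($W = 4 + 10 = 14$)
$C = -420$ ($C = \left(-3\right) 14 \cdot 10 = \left(-42\right) 10 = -420$)
$U{\left(J \right)} = -420$
$U{\left(-743 \right)} - 1537855 = -420 - 1537855 = -1538275$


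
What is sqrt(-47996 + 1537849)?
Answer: sqrt(1489853) ≈ 1220.6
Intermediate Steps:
sqrt(-47996 + 1537849) = sqrt(1489853)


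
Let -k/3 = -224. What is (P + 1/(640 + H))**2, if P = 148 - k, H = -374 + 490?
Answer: 156929276449/571536 ≈ 2.7457e+5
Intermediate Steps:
H = 116
k = 672 (k = -3*(-224) = 672)
P = -524 (P = 148 - 1*672 = 148 - 672 = -524)
(P + 1/(640 + H))**2 = (-524 + 1/(640 + 116))**2 = (-524 + 1/756)**2 = (-396143/756)**2 = 156929276449/571536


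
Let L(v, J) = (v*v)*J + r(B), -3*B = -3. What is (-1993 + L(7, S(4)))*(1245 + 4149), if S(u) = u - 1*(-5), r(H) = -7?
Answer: -8409246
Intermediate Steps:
B = 1 (B = -1/3*(-3) = 1)
S(u) = 5 + u (S(u) = u + 5 = 5 + u)
L(v, J) = -7 + J*v**2 (L(v, J) = (v*v)*J - 7 = v**2*J - 7 = J*v**2 - 7 = -7 + J*v**2)
(-1993 + L(7, S(4)))*(1245 + 4149) = (-1993 + (-7 + (5 + 4)*7**2))*(1245 + 4149) = (-1993 + (-7 + 9*49))*5394 = (-1993 + (-7 + 441))*5394 = (-1993 + 434)*5394 = -1559*5394 = -8409246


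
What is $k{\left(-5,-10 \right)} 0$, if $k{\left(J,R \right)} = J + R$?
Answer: $0$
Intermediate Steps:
$k{\left(-5,-10 \right)} 0 = \left(-5 - 10\right) 0 = \left(-15\right) 0 = 0$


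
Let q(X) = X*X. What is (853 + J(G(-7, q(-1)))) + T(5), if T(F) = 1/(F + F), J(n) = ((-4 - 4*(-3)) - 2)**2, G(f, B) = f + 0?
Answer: 8891/10 ≈ 889.10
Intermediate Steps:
q(X) = X**2
G(f, B) = f
J(n) = 36 (J(n) = ((-4 + 12) - 2)**2 = (8 - 2)**2 = 6**2 = 36)
T(F) = 1/(2*F)
(853 + J(G(-7, q(-1)))) + T(5) = (853 + 36) + (1/2)/5 = 889 + (1/2)*(1/5) = 889 + 1/10 = 8891/10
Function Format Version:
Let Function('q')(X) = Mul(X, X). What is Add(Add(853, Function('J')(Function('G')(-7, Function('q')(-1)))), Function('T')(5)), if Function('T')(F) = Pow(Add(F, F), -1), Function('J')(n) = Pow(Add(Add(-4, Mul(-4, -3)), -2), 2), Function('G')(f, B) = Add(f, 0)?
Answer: Rational(8891, 10) ≈ 889.10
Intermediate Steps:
Function('q')(X) = Pow(X, 2)
Function('G')(f, B) = f
Function('J')(n) = 36 (Function('J')(n) = Pow(Add(Add(-4, 12), -2), 2) = Pow(Add(8, -2), 2) = Pow(6, 2) = 36)
Function('T')(F) = Mul(Rational(1, 2), Pow(F, -1)) (Function('T')(F) = Pow(Mul(2, F), -1) = Mul(Rational(1, 2), Pow(F, -1)))
Add(Add(853, Function('J')(Function('G')(-7, Function('q')(-1)))), Function('T')(5)) = Add(Add(853, 36), Mul(Rational(1, 2), Pow(5, -1))) = Add(889, Mul(Rational(1, 2), Rational(1, 5))) = Add(889, Rational(1, 10)) = Rational(8891, 10)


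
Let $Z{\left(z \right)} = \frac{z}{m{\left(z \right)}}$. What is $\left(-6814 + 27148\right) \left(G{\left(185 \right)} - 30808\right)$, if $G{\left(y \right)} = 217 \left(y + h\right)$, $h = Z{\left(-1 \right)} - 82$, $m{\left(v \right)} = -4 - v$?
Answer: $-170493812$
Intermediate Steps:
$Z{\left(z \right)} = \frac{z}{-4 - z}$
$h = - \frac{245}{3}$ ($h = \left(-1\right) \left(-1\right) \frac{1}{4 - 1} - 82 = \left(-1\right) \left(-1\right) \frac{1}{3} - 82 = \frac{1}{3} - 82 = - \frac{245}{3} \approx -81.667$)
$G{\left(y \right)} = - \frac{53165}{3} + 217 y$ ($G{\left(y \right)} = 217 \left(y - \frac{245}{3}\right) = 217 \left(- \frac{245}{3} + y\right) = - \frac{53165}{3} + 217 y$)
$\left(-6814 + 27148\right) \left(G{\left(185 \right)} - 30808\right) = \left(-6814 + 27148\right) \left(\left(- \frac{53165}{3} + 217 \cdot 185\right) - 30808\right) = 20334 \left(\left(- \frac{53165}{3} + 40145\right) - 30808\right) = 20334 \left(\frac{67270}{3} - 30808\right) = 20334 \left(- \frac{25154}{3}\right) = -170493812$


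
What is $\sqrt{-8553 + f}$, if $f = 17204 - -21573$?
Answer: $4 \sqrt{1889} \approx 173.85$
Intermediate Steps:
$f = 38777$ ($f = 17204 + 21573 = 38777$)
$\sqrt{-8553 + f} = \sqrt{-8553 + 38777} = \sqrt{30224} = 4 \sqrt{1889}$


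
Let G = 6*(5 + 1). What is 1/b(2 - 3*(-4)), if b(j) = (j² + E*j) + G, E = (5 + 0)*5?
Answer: 1/582 ≈ 0.0017182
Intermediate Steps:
G = 36 (G = 6*6 = 36)
E = 25 (E = 5*5 = 25)
b(j) = 36 + j² + 25*j (b(j) = (j² + 25*j) + 36 = 36 + j² + 25*j)
1/b(2 - 3*(-4)) = 1/(36 + (2 - 3*(-4))² + 25*(2 - 3*(-4))) = 1/(36 + (2 + 12)² + 25*(2 + 12)) = 1/(36 + 14² + 25*14) = 1/(36 + 196 + 350) = 1/582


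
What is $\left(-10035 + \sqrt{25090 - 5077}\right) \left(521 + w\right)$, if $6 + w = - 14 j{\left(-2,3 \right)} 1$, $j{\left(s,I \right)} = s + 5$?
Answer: $-4746555 + 473 \sqrt{20013} \approx -4.6796 \cdot 10^{6}$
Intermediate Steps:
$j{\left(s,I \right)} = 5 + s$
$w = -48$ ($w = -6 + - 14 \left(5 - 2\right) 1 = -6 + \left(-14\right) 3 \cdot 1 = -6 - 42 = -48$)
$\left(-10035 + \sqrt{25090 - 5077}\right) \left(521 + w\right) = \left(-10035 + \sqrt{25090 - 5077}\right) \left(521 - 48\right) = \left(-10035 + \sqrt{20013}\right) 473 = -4746555 + 473 \sqrt{20013}$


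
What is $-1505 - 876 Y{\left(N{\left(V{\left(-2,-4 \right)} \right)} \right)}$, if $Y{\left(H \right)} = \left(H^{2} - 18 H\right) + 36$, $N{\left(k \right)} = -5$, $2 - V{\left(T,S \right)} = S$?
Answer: $-133781$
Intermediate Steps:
$V{\left(T,S \right)} = 2 - S$
$Y{\left(H \right)} = 36 + H^{2} - 18 H$
$-1505 - 876 Y{\left(N{\left(V{\left(-2,-4 \right)} \right)} \right)} = -1505 - 876 \left(36 + \left(-5\right)^{2} - -90\right) = -1505 - 876 \left(36 + 25 + 90\right) = -1505 - 132276 = -133781$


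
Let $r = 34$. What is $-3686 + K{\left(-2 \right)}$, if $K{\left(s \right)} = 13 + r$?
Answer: $-3639$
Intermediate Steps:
$K{\left(s \right)} = 47$ ($K{\left(s \right)} = 13 + 34 = 47$)
$-3686 + K{\left(-2 \right)} = -3686 + 47 = -3639$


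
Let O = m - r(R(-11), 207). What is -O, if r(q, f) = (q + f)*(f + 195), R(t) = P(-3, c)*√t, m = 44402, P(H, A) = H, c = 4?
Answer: 38812 - 1206*I*√11 ≈ 38812.0 - 3999.8*I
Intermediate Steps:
R(t) = -3*√t
r(q, f) = (195 + f)*(f + q) (r(q, f) = (f + q)*(195 + f) = (195 + f)*(f + q))
O = -38812 + 1206*I*√11 (O = 44402 - (207² + 195*207 + 195*(-3*I*√11) + 207*(-3*I*√11)) = 44402 - (42849 + 40365 + 195*(-3*I*√11) + 207*(-3*I*√11)) = 44402 - (42849 + 40365 - 585*I*√11 - 621*I*√11) = 44402 - (83214 - 1206*I*√11) = 44402 + (-83214 + 1206*I*√11) = -38812 + 1206*I*√11 ≈ -38812.0 + 3999.8*I)
-O = -(-38812 + 1206*I*√11) = 38812 - 1206*I*√11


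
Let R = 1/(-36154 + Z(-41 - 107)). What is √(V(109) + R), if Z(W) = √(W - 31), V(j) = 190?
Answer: √((6869259 - 190*I*√179)/(36154 - I*√179)) ≈ 13.784 - 0.e-10*I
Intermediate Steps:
Z(W) = √(-31 + W)
R = 1/(-36154 + I*√179) (R = 1/(-36154 + √(-31 + (-41 - 107))) = 1/(-36154 + √(-31 - 148)) = 1/(-36154 + √(-179)) = 1/(-36154 + I*√179) ≈ -2.7659e-5 - 1.02e-8*I)
√(V(109) + R) = √(190 + (-36154/1307111895 - I*√179/1307111895)) = √(248351223896/1307111895 - I*√179/1307111895)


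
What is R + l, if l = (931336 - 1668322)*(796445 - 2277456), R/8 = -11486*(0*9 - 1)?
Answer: 1091484464734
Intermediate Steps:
R = 91888 (R = 8*(-11486*(0*9 - 1)) = 8*(-11486*(0 - 1)) = 8*(-11486*(-1)) = 8*11486 = 91888)
l = 1091484372846 (l = -736986*(-1481011) = 1091484372846)
R + l = 91888 + 1091484372846 = 1091484464734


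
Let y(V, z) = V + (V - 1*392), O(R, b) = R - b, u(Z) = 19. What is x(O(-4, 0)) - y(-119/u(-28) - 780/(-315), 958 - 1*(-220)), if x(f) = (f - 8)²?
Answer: 216886/399 ≈ 543.57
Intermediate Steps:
x(f) = (-8 + f)²
y(V, z) = -392 + 2*V (y(V, z) = V + (V - 392) = V + (-392 + V) = -392 + 2*V)
x(O(-4, 0)) - y(-119/u(-28) - 780/(-315), 958 - 1*(-220)) = (-8 + (-4 - 1*0))² - (-392 + 2*(-119/19 - 780/(-315))) = (-8 + (-4 + 0))² - (-392 + 2*(-119*1/19 - 780*(-1/315))) = (-8 - 4)² - (-392 + 2*(-119/19 + 52/21)) = (-12)² - (-392 + 2*(-1511/399)) = 144 - (-392 - 3022/399) = 144 - 1*(-159430/399) = 144 + 159430/399 = 216886/399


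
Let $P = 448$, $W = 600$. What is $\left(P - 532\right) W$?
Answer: $-50400$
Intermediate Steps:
$\left(P - 532\right) W = \left(448 - 532\right) 600 = \left(-84\right) 600 = -50400$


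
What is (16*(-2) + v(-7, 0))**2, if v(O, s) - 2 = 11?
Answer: 361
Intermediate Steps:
v(O, s) = 13 (v(O, s) = 2 + 11 = 13)
(16*(-2) + v(-7, 0))**2 = (16*(-2) + 13)**2 = (-32 + 13)**2 = (-19)**2 = 361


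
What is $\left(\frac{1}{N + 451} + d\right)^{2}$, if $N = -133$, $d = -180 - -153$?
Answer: $\frac{73702225}{101124} \approx 728.83$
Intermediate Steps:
$d = -27$ ($d = -180 + 153 = -27$)
$\left(\frac{1}{N + 451} + d\right)^{2} = \left(\frac{1}{-133 + 451} - 27\right)^{2} = \left(\frac{1}{318} - 27\right)^{2} = \left(- \frac{8585}{318}\right)^{2} = \frac{73702225}{101124}$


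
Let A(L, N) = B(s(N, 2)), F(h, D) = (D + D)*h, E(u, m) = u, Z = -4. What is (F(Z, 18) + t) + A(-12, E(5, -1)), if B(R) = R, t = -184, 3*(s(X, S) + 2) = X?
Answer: -985/3 ≈ -328.33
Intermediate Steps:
F(h, D) = 2*D*h (F(h, D) = (2*D)*h = 2*D*h)
s(X, S) = -2 + X/3
A(L, N) = -2 + N/3
(F(Z, 18) + t) + A(-12, E(5, -1)) = (2*18*(-4) - 184) + (-2 + (⅓)*5) = (-144 - 184) + (-2 + 5/3) = -328 - ⅓ = -985/3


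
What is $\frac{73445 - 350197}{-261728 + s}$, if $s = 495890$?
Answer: $- \frac{138376}{117081} \approx -1.1819$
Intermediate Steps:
$\frac{73445 - 350197}{-261728 + s} = \frac{73445 - 350197}{-261728 + 495890} = - \frac{276752}{234162} = \left(-276752\right) \frac{1}{234162} = - \frac{138376}{117081}$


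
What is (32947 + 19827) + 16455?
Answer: 69229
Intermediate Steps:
(32947 + 19827) + 16455 = 52774 + 16455 = 69229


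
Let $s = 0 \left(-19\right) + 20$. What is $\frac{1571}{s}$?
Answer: $\frac{1571}{20} \approx 78.55$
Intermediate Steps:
$s = 20$ ($s = 0 + 20 = 20$)
$\frac{1571}{s} = \frac{1571}{20}$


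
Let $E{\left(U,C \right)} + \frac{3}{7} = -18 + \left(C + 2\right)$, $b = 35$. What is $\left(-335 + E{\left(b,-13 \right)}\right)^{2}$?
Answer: $\frac{6507601}{49} \approx 1.3281 \cdot 10^{5}$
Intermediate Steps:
$E{\left(U,C \right)} = - \frac{115}{7} + C$ ($E{\left(U,C \right)} = - \frac{3}{7} + \left(-18 + \left(C + 2\right)\right) = - \frac{3}{7} + \left(-18 + \left(2 + C\right)\right) = - \frac{3}{7} + \left(-16 + C\right) = - \frac{115}{7} + C$)
$\left(-335 + E{\left(b,-13 \right)}\right)^{2} = \left(-335 - \frac{206}{7}\right)^{2} = \left(- \frac{2551}{7}\right)^{2} = \frac{6507601}{49}$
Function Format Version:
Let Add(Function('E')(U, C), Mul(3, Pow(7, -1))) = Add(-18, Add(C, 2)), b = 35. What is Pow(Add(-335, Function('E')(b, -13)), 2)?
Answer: Rational(6507601, 49) ≈ 1.3281e+5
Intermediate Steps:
Function('E')(U, C) = Add(Rational(-115, 7), C) (Function('E')(U, C) = Add(Rational(-3, 7), Add(-18, Add(C, 2))) = Add(Rational(-3, 7), Add(-18, Add(2, C))) = Add(Rational(-3, 7), Add(-16, C)) = Add(Rational(-115, 7), C))
Pow(Add(-335, Function('E')(b, -13)), 2) = Pow(Add(-335, Add(Rational(-115, 7), -13)), 2) = Pow(Add(-335, Rational(-206, 7)), 2) = Pow(Rational(-2551, 7), 2) = Rational(6507601, 49)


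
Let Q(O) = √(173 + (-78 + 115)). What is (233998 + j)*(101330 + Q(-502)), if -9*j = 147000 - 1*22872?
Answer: 22313473980 + 220206*√210 ≈ 2.2317e+10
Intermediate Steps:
j = -13792 (j = -(147000 - 1*22872)/9 = -(147000 - 22872)/9 = -⅑*124128 = -13792)
Q(O) = √210 (Q(O) = √(173 + 37) = √210)
(233998 + j)*(101330 + Q(-502)) = (233998 - 13792)*(101330 + √210) = 220206*(101330 + √210) = 22313473980 + 220206*√210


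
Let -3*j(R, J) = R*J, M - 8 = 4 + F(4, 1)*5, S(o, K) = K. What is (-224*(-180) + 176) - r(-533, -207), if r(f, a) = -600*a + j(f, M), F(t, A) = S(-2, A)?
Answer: -260173/3 ≈ -86724.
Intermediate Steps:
F(t, A) = A
M = 17 (M = 8 + (4 + 1*5) = 8 + (4 + 5) = 8 + 9 = 17)
j(R, J) = -J*R/3 (j(R, J) = -R*J/3 = -J*R/3)
r(f, a) = -600*a - 17*f/3 (r(f, a) = -600*a - 1/3*17*f = -600*a - 17*f/3)
(-224*(-180) + 176) - r(-533, -207) = (-224*(-180) + 176) - (-600*(-207) - 17/3*(-533)) = (40320 + 176) - (124200 + 9061/3) = 40496 - 1*381661/3 = 40496 - 381661/3 = -260173/3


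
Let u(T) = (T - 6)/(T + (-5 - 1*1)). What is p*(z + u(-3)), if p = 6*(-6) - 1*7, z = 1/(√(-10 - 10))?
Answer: -43 + 43*I*√5/10 ≈ -43.0 + 9.6151*I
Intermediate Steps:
z = -I*√5/10 (z = 1/(√(-20)) = 1/(2*I*√5) = -I*√5/10 ≈ -0.22361*I)
p = -43 (p = -36 - 7 = -43)
u(T) = 1 (u(T) = (-6 + T)/(T + (-5 - 1)) = (-6 + T)/(T - 6) = (-6 + T)/(-6 + T) = 1)
p*(z + u(-3)) = -43*(-I*√5/10 + 1) = -43*(1 - I*√5/10) = -43 + 43*I*√5/10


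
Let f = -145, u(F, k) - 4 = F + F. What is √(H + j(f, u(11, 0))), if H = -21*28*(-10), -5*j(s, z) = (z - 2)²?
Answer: 2*√36030/5 ≈ 75.926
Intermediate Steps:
u(F, k) = 4 + 2*F (u(F, k) = 4 + (F + F) = 4 + 2*F)
j(s, z) = -(-2 + z)²/5 (j(s, z) = -(z - 2)²/5 = -(-2 + z)²/5)
H = 5880 (H = -588*(-10) = 5880)
√(H + j(f, u(11, 0))) = √(5880 - (-2 + (4 + 2*11))²/5) = √(5880 - (-2 + (4 + 22))²/5) = √(5880 - (-2 + 26)²/5) = √(5880 - ⅕*24²) = √(5880 - ⅕*576) = √(5880 - 576/5) = √(28824/5) = 2*√36030/5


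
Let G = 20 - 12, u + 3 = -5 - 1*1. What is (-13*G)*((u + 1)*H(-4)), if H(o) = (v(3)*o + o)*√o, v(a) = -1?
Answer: 0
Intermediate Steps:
u = -9 (u = -3 + (-5 - 1*1) = -3 + (-5 - 1) = -3 - 6 = -9)
G = 8
H(o) = 0 (H(o) = (-o + o)*√o = 0*√o = 0)
(-13*G)*((u + 1)*H(-4)) = (-13*8)*((-9 + 1)*0) = -(-832)*0 = -104*0 = 0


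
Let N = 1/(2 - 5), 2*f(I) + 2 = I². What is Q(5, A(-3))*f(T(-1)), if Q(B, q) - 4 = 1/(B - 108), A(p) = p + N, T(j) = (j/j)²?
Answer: -411/206 ≈ -1.9951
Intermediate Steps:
T(j) = 1 (T(j) = 1² = 1)
f(I) = -1 + I²/2
N = -⅓ (N = 1/(-3) = -⅓ ≈ -0.33333)
A(p) = -⅓ + p (A(p) = p - ⅓ = -⅓ + p)
Q(B, q) = 4 + 1/(-108 + B) (Q(B, q) = 4 + 1/(B - 108) = 4 + 1/(-108 + B))
Q(5, A(-3))*f(T(-1)) = ((-431 + 4*5)/(-108 + 5))*(-1 + (½)*1²) = ((-431 + 20)/(-103))*(-1 + (½)*1) = (-1/103*(-411))*(-1 + ½) = (411/103)*(-½) = -411/206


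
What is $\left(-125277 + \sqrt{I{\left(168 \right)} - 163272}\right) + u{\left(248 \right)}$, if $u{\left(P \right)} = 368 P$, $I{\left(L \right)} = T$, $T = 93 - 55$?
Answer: $-34013 + i \sqrt{163234} \approx -34013.0 + 404.02 i$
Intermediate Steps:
$T = 38$
$I{\left(L \right)} = 38$
$\left(-125277 + \sqrt{I{\left(168 \right)} - 163272}\right) + u{\left(248 \right)} = \left(-125277 + \sqrt{38 - 163272}\right) + 368 \cdot 248 = \left(-125277 + \sqrt{-163234}\right) + 91264 = \left(-125277 + i \sqrt{163234}\right) + 91264 = -34013 + i \sqrt{163234}$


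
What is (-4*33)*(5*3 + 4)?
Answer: -2508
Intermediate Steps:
(-4*33)*(5*3 + 4) = -132*(15 + 4) = -132*19 = -2508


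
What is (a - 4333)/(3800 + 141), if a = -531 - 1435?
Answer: -6299/3941 ≈ -1.5983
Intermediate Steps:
a = -1966
(a - 4333)/(3800 + 141) = (-1966 - 4333)/(3800 + 141) = -6299/3941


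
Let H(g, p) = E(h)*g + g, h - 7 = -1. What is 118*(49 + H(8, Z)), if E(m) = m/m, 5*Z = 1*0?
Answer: 7670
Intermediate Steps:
h = 6 (h = 7 - 1 = 6)
Z = 0 (Z = (1*0)/5 = (⅕)*0 = 0)
E(m) = 1
H(g, p) = 2*g (H(g, p) = 1*g + g = g + g = 2*g)
118*(49 + H(8, Z)) = 118*(49 + 2*8) = 118*(49 + 16) = 118*65 = 7670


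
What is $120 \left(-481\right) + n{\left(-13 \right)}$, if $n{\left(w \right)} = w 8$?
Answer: $-57824$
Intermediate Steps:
$n{\left(w \right)} = 8 w$
$120 \left(-481\right) + n{\left(-13 \right)} = 120 \left(-481\right) + 8 \left(-13\right) = -57720 - 104 = -57824$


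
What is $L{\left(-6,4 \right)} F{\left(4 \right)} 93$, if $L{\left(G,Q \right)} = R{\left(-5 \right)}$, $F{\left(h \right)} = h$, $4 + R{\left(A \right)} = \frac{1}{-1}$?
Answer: $-1860$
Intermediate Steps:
$R{\left(A \right)} = -5$ ($R{\left(A \right)} = -4 + \frac{1}{-1} = -4 - 1 = -5$)
$L{\left(G,Q \right)} = -5$
$L{\left(-6,4 \right)} F{\left(4 \right)} 93 = \left(-5\right) 4 \cdot 93 = \left(-20\right) 93 = -1860$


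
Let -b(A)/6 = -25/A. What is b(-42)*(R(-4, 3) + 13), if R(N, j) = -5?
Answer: -200/7 ≈ -28.571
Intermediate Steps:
b(A) = 150/A (b(A) = -(-150)/A = 150/A)
b(-42)*(R(-4, 3) + 13) = (150/(-42))*(-5 + 13) = (150*(-1/42))*8 = -25/7*8 = -200/7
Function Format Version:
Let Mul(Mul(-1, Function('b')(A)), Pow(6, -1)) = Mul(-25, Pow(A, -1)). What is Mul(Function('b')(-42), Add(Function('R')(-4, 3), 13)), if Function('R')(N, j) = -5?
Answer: Rational(-200, 7) ≈ -28.571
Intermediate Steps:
Function('b')(A) = Mul(150, Pow(A, -1)) (Function('b')(A) = Mul(-6, Mul(-25, Pow(A, -1))) = Mul(150, Pow(A, -1)))
Mul(Function('b')(-42), Add(Function('R')(-4, 3), 13)) = Mul(Mul(150, Pow(-42, -1)), Add(-5, 13)) = Mul(Mul(150, Rational(-1, 42)), 8) = Mul(Rational(-25, 7), 8) = Rational(-200, 7)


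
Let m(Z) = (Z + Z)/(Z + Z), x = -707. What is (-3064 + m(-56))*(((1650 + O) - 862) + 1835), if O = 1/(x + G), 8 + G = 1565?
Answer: -6829114713/850 ≈ -8.0343e+6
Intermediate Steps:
G = 1557 (G = -8 + 1565 = 1557)
O = 1/850 (O = 1/(-707 + 1557) = 1/850 ≈ 0.0011765)
m(Z) = 1 (m(Z) = (2*Z)/((2*Z)) = (2*Z)*(1/(2*Z)) = 1)
(-3064 + m(-56))*(((1650 + O) - 862) + 1835) = (-3064 + 1)*(((1650 + 1/850) - 862) + 1835) = -3063*((1402501/850 - 862) + 1835) = -3063*(669801/850 + 1835) = -3063*2229551/850 = -6829114713/850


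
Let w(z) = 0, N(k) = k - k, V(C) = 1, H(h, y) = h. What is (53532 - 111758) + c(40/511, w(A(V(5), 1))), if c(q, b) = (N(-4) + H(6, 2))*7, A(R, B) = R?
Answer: -58184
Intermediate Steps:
N(k) = 0
c(q, b) = 42 (c(q, b) = (0 + 6)*7 = 6*7 = 42)
(53532 - 111758) + c(40/511, w(A(V(5), 1))) = (53532 - 111758) + 42 = -58226 + 42 = -58184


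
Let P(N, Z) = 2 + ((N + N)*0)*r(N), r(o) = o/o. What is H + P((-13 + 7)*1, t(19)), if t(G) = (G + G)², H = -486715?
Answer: -486713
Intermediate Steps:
r(o) = 1
t(G) = 4*G² (t(G) = (2*G)² = 4*G²)
P(N, Z) = 2 (P(N, Z) = 2 + ((N + N)*0)*1 = 2 + ((2*N)*0)*1 = 2 + 0*1 = 2 + 0 = 2)
H + P((-13 + 7)*1, t(19)) = -486715 + 2 = -486713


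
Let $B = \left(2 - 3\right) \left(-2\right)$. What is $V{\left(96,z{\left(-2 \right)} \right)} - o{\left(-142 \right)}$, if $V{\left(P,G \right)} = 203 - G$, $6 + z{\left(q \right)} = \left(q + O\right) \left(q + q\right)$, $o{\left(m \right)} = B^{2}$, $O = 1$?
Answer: $201$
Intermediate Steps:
$B = 2$ ($B = \left(-1\right) \left(-2\right) = 2$)
$o{\left(m \right)} = 4$ ($o{\left(m \right)} = 2^{2} = 4$)
$z{\left(q \right)} = -6 + 2 q \left(1 + q\right)$ ($z{\left(q \right)} = -6 + \left(q + 1\right) \left(q + q\right) = -6 + \left(1 + q\right) 2 q = -6 + 2 q \left(1 + q\right)$)
$V{\left(96,z{\left(-2 \right)} \right)} - o{\left(-142 \right)} = \left(203 - \left(-6 + 2 \left(-2\right) + 2 \left(-2\right)^{2}\right)\right) - 4 = \left(203 - \left(-6 - 4 + 2 \cdot 4\right)\right) - 4 = \left(203 - \left(-6 - 4 + 8\right)\right) - 4 = \left(203 - -2\right) - 4 = \left(203 + 2\right) - 4 = 205 - 4 = 201$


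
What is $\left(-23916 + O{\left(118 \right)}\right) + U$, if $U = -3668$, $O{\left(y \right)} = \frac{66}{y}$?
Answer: $- \frac{1627423}{59} \approx -27583.0$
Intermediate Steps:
$\left(-23916 + O{\left(118 \right)}\right) + U = \left(-23916 + \frac{66}{118}\right) - 3668 = \left(-23916 + 66 \cdot \frac{1}{118}\right) - 3668 = \left(-23916 + \frac{33}{59}\right) - 3668 = - \frac{1411011}{59} - 3668 = - \frac{1627423}{59}$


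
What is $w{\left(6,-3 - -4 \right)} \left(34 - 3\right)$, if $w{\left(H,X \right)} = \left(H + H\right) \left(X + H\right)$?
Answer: $2604$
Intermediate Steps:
$w{\left(H,X \right)} = 2 H \left(H + X\right)$
$w{\left(6,-3 - -4 \right)} \left(34 - 3\right) = 2 \cdot 6 \left(6 - -1\right) \left(34 - 3\right) = 2 \cdot 6 \left(6 + \left(-3 + 4\right)\right) 31 = 2 \cdot 6 \left(6 + 1\right) 31 = 2 \cdot 6 \cdot 7 \cdot 31 = 84 \cdot 31 = 2604$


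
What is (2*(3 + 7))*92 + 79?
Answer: 1919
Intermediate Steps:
(2*(3 + 7))*92 + 79 = (2*10)*92 + 79 = 20*92 + 79 = 1840 + 79 = 1919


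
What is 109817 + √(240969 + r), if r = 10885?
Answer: 109817 + √251854 ≈ 1.1032e+5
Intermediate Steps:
109817 + √(240969 + r) = 109817 + √(240969 + 10885) = 109817 + √251854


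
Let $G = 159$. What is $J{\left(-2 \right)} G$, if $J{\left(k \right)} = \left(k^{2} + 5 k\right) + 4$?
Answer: $-318$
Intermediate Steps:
$J{\left(k \right)} = 4 + k^{2} + 5 k$
$J{\left(-2 \right)} G = \left(4 + \left(-2\right)^{2} + 5 \left(-2\right)\right) 159 = \left(4 + 4 - 10\right) 159 = \left(-2\right) 159 = -318$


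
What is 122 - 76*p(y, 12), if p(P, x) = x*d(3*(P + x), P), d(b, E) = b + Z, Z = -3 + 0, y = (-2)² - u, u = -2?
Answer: -46390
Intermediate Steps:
y = 6 (y = (-2)² - 1*(-2) = 4 + 2 = 6)
Z = -3
d(b, E) = -3 + b (d(b, E) = b - 3 = -3 + b)
p(P, x) = x*(-3 + 3*P + 3*x) (p(P, x) = x*(-3 + 3*(P + x)) = x*(-3 + (3*P + 3*x)) = x*(-3 + 3*P + 3*x))
122 - 76*p(y, 12) = 122 - 228*12*(-1 + 6 + 12) = 122 - 228*12*17 = 122 - 76*612 = 122 - 46512 = -46390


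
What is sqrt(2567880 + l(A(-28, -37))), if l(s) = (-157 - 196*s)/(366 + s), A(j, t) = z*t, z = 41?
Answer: sqrt(3401587943455)/1151 ≈ 1602.4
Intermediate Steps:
A(j, t) = 41*t
l(s) = (-157 - 196*s)/(366 + s)
sqrt(2567880 + l(A(-28, -37))) = sqrt(2567880 + (-157 - 8036*(-37))/(366 + 41*(-37))) = sqrt(2567880 + (-157 - 196*(-1517))/(366 - 1517)) = sqrt(2567880 + (-157 + 297332)/(-1151)) = sqrt(2567880 - 1/1151*297175) = sqrt(2567880 - 297175/1151) = sqrt(2955332705/1151) = sqrt(3401587943455)/1151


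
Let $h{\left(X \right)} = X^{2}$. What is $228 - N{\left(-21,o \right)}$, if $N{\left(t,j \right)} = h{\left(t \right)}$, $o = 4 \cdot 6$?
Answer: $-213$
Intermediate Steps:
$o = 24$
$N{\left(t,j \right)} = t^{2}$
$228 - N{\left(-21,o \right)} = 228 - \left(-21\right)^{2} = 228 - 441 = -213$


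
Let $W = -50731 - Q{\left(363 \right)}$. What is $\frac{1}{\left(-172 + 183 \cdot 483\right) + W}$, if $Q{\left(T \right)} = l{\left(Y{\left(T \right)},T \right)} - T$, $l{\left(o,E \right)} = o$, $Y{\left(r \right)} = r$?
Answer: $\frac{1}{37486} \approx 2.6677 \cdot 10^{-5}$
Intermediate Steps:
$Q{\left(T \right)} = 0$ ($Q{\left(T \right)} = T - T = 0$)
$W = -50731$ ($W = -50731 - 0 = -50731 + 0 = -50731$)
$\frac{1}{\left(-172 + 183 \cdot 483\right) + W} = \frac{1}{\left(-172 + 183 \cdot 483\right) - 50731} = \frac{1}{\left(-172 + 88389\right) - 50731} = \frac{1}{88217 - 50731} = \frac{1}{37486}$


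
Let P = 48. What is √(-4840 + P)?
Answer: 2*I*√1198 ≈ 69.224*I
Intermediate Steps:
√(-4840 + P) = √(-4840 + 48) = √(-4792) = 2*I*√1198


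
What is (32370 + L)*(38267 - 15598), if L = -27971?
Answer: 99720931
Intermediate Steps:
(32370 + L)*(38267 - 15598) = (32370 - 27971)*(38267 - 15598) = 4399*22669 = 99720931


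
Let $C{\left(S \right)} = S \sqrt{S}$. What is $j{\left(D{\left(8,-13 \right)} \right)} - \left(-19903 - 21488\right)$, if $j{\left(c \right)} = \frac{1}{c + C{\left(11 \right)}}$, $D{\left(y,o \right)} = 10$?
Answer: $\frac{50952311}{1231} + \frac{11 \sqrt{11}}{1231} \approx 41391.0$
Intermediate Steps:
$C{\left(S \right)} = S^{\frac{3}{2}}$
$j{\left(c \right)} = \frac{1}{c + 11 \sqrt{11}}$ ($j{\left(c \right)} = \frac{1}{c + 11^{\frac{3}{2}}} = \frac{1}{c + 11 \sqrt{11}}$)
$j{\left(D{\left(8,-13 \right)} \right)} - \left(-19903 - 21488\right) = \frac{1}{10 + 11 \sqrt{11}} - \left(-19903 - 21488\right) = \frac{1}{10 + 11 \sqrt{11}} - -41391 = \frac{1}{10 + 11 \sqrt{11}} + 41391 = 41391 + \frac{1}{10 + 11 \sqrt{11}}$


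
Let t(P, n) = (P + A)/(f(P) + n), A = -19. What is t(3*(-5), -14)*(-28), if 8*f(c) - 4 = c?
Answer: -7616/123 ≈ -61.919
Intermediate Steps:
f(c) = 1/2 + c/8
t(P, n) = (-19 + P)/(1/2 + n + P/8) (t(P, n) = (P - 19)/((1/2 + P/8) + n) = (-19 + P)/(1/2 + n + P/8))
t(3*(-5), -14)*(-28) = (8*(-19 + 3*(-5))/(4 + 3*(-5) + 8*(-14)))*(-28) = (8*(-19 - 15)/(4 - 15 - 112))*(-28) = (8*(-34)/(-123))*(-28) = (8*(-1/123)*(-34))*(-28) = (272/123)*(-28) = -7616/123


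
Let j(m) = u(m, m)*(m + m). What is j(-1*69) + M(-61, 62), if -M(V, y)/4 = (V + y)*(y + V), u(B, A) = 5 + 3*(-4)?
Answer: 962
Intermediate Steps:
u(B, A) = -7 (u(B, A) = 5 - 12 = -7)
M(V, y) = -4*(V + y)² (M(V, y) = -4*(V + y)*(y + V) = -4*(V + y)*(V + y) = -4*(V + y)²)
j(m) = -14*m (j(m) = -7*(m + m) = -14*m)
j(-1*69) + M(-61, 62) = -(-14)*69 - 4*(-61 + 62)² = -14*(-69) - 4*1² = 966 - 4*1 = 966 - 4 = 962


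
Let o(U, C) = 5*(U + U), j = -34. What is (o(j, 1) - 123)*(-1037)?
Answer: 480131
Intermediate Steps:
o(U, C) = 10*U (o(U, C) = 5*(2*U) = 10*U)
(o(j, 1) - 123)*(-1037) = (10*(-34) - 123)*(-1037) = (-340 - 123)*(-1037) = -463*(-1037) = 480131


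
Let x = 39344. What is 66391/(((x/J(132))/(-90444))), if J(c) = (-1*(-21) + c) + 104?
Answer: -385799893557/9836 ≈ -3.9223e+7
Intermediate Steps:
J(c) = 125 + c (J(c) = (21 + c) + 104 = 125 + c)
66391/(((x/J(132))/(-90444))) = 66391/(((39344/(125 + 132))/(-90444))) = 66391/(((39344/257)*(-1/90444))) = 66391/(-9836/5811027) = 66391*(-5811027/9836) = -385799893557/9836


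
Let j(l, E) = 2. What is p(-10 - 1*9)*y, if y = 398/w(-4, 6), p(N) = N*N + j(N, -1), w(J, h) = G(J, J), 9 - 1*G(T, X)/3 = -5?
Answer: 24079/7 ≈ 3439.9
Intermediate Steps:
G(T, X) = 42 (G(T, X) = 27 - 3*(-5) = 27 + 15 = 42)
w(J, h) = 42
p(N) = 2 + N**2 (p(N) = N*N + 2 = N**2 + 2 = 2 + N**2)
y = 199/21 (y = 398/42 = 398*(1/42) = 199/21 ≈ 9.4762)
p(-10 - 1*9)*y = (2 + (-10 - 1*9)**2)*(199/21) = (2 + (-10 - 9)**2)*(199/21) = (2 + (-19)**2)*(199/21) = (2 + 361)*(199/21) = 363*(199/21) = 24079/7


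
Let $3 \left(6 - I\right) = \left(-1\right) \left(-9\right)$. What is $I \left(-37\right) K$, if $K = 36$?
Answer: $-3996$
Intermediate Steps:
$I = 3$ ($I = 6 - \frac{\left(-1\right) \left(-9\right)}{3} = 6 - 3 = 3$)
$I \left(-37\right) K = 3 \left(-37\right) 36 = \left(-111\right) 36 = -3996$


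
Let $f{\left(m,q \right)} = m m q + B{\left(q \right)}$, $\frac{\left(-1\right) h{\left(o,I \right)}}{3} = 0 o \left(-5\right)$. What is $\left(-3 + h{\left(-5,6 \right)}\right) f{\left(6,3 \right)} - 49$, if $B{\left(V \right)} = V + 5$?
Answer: $-397$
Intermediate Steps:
$B{\left(V \right)} = 5 + V$
$h{\left(o,I \right)} = 0$ ($h{\left(o,I \right)} = - 3 \cdot 0 o \left(-5\right) = - 3 \cdot 0 \left(-5\right) = \left(-3\right) 0 = 0$)
$f{\left(m,q \right)} = 5 + q + q m^{2}$ ($f{\left(m,q \right)} = m m q + \left(5 + q\right) = m^{2} q + \left(5 + q\right) = q m^{2} + \left(5 + q\right) = 5 + q + q m^{2}$)
$\left(-3 + h{\left(-5,6 \right)}\right) f{\left(6,3 \right)} - 49 = \left(-3 + 0\right) \left(5 + 3 + 3 \cdot 6^{2}\right) - 49 = - 3 \left(5 + 3 + 3 \cdot 36\right) - 49 = - 3 \left(5 + 3 + 108\right) - 49 = \left(-3\right) 116 - 49 = -348 - 49 = -397$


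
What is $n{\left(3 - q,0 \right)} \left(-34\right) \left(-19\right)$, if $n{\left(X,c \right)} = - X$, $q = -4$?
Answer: $-4522$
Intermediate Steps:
$n{\left(3 - q,0 \right)} \left(-34\right) \left(-19\right) = - (3 - -4) \left(-34\right) \left(-19\right) = - (3 + 4) \left(-34\right) \left(-19\right) = \left(-1\right) 7 \left(-34\right) \left(-19\right) = \left(-7\right) \left(-34\right) \left(-19\right) = 238 \left(-19\right) = -4522$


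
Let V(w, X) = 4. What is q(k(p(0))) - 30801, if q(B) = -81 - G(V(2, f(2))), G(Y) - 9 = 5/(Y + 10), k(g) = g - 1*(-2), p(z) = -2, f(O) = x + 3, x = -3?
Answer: -432479/14 ≈ -30891.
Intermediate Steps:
f(O) = 0 (f(O) = -3 + 3 = 0)
k(g) = 2 + g (k(g) = g + 2 = 2 + g)
G(Y) = 9 + 5/(10 + Y) (G(Y) = 9 + 5/(Y + 10) = 9 + 5/(10 + Y))
q(B) = -1265/14 (q(B) = -81 - (95 + 9*4)/(10 + 4) = -81 - (95 + 36)/14 = -81 - 131/14 = -1265/14)
q(k(p(0))) - 30801 = -1265/14 - 30801 = -432479/14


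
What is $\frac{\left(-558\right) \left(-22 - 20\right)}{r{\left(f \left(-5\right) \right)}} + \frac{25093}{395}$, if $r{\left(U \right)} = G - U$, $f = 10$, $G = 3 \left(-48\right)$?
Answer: $- \frac{3449239}{18565} \approx -185.79$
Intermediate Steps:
$G = -144$
$r{\left(U \right)} = -144 - U$
$\frac{\left(-558\right) \left(-22 - 20\right)}{r{\left(f \left(-5\right) \right)}} + \frac{25093}{395} = \frac{\left(-558\right) \left(-22 - 20\right)}{-144 - 10 \left(-5\right)} + \frac{25093}{395} = \frac{\left(-558\right) \left(-42\right)}{-144 - -50} + 25093 \cdot \frac{1}{395} = \frac{23436}{-144 + 50} + \frac{25093}{395} = \frac{23436}{-94} + \frac{25093}{395} = 23436 \left(- \frac{1}{94}\right) + \frac{25093}{395} = - \frac{11718}{47} + \frac{25093}{395} = - \frac{3449239}{18565}$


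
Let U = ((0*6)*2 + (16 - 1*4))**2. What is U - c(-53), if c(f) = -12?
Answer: 156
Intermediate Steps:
U = 144 (U = (0*2 + (16 - 4))**2 = (0 + 12)**2 = 12**2 = 144)
U - c(-53) = 144 - 1*(-12) = 144 + 12 = 156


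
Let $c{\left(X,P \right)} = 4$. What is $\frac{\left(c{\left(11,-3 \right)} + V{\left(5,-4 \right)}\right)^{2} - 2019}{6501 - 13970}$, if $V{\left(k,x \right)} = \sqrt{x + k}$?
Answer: $\frac{1994}{7469} \approx 0.26697$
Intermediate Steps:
$V{\left(k,x \right)} = \sqrt{k + x}$
$\frac{\left(c{\left(11,-3 \right)} + V{\left(5,-4 \right)}\right)^{2} - 2019}{6501 - 13970} = \frac{\left(4 + \sqrt{5 - 4}\right)^{2} - 2019}{6501 - 13970} = \frac{\left(4 + \sqrt{1}\right)^{2} - 2019}{-7469} = \left(\left(4 + 1\right)^{2} - 2019\right) \left(- \frac{1}{7469}\right) = \left(5^{2} - 2019\right) \left(- \frac{1}{7469}\right) = \left(25 - 2019\right) \left(- \frac{1}{7469}\right) = \left(-1994\right) \left(- \frac{1}{7469}\right) = \frac{1994}{7469}$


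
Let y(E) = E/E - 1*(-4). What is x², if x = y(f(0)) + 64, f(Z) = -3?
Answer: 4761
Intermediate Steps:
y(E) = 5 (y(E) = 1 + 4 = 5)
x = 69 (x = 5 + 64 = 69)
x² = 69² = 4761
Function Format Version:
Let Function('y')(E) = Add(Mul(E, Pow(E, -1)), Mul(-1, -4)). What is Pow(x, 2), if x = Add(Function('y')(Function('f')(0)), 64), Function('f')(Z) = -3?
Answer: 4761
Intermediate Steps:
Function('y')(E) = 5 (Function('y')(E) = Add(1, 4) = 5)
x = 69 (x = Add(5, 64) = 69)
Pow(x, 2) = Pow(69, 2) = 4761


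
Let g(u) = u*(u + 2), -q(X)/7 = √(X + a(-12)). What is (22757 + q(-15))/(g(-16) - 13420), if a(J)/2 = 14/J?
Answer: -22757/13196 + 7*I*√39/19794 ≈ -1.7245 + 0.0022085*I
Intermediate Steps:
a(J) = 28/J (a(J) = 2*(14/J) = 28/J)
q(X) = -7*√(-7/3 + X) (q(X) = -7*√(X + 28/(-12)) = -7*√(X + 28*(-1/12)) = -7*√(X - 7/3) = -7*√(-7/3 + X))
g(u) = u*(2 + u)
(22757 + q(-15))/(g(-16) - 13420) = (22757 - 7*√(-21 + 9*(-15))/3)/(-16*(2 - 16) - 13420) = (22757 - 7*√(-21 - 135)/3)/(-16*(-14) - 13420) = (22757 - 14*I*√39/3)/(224 - 13420) = (22757 - 14*I*√39/3)/(-13196) = (22757 - 14*I*√39/3)*(-1/13196) = -22757/13196 + 7*I*√39/19794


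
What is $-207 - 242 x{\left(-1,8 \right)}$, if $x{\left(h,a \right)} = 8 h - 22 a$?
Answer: $44321$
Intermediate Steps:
$x{\left(h,a \right)} = - 22 a + 8 h$
$-207 - 242 x{\left(-1,8 \right)} = -207 - 242 \left(\left(-22\right) 8 + 8 \left(-1\right)\right) = -207 - 242 \left(-176 - 8\right) = -207 - -44528 = -207 + 44528 = 44321$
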